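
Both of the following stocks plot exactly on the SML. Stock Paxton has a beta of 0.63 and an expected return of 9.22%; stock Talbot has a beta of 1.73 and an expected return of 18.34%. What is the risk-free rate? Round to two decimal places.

Both satisfy E(R) = R_f + β·MRP, so the slope of the SML is
MRP = (18.34% − 9.22%) / (1.73 − 0.63) = 9.12% / 1.10 = 8.2909%
R_f = E(R_Paxton) − β_Paxton·MRP = 9.22% − 0.63 × 8.2909% = 3.9967%

4.00%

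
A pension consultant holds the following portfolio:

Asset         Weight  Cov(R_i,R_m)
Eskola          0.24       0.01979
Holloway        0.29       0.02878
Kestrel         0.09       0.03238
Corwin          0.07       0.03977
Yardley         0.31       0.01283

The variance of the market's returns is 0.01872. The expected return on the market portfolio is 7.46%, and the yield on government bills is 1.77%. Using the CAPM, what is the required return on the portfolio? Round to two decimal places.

β_Eskola = 0.01979 / 0.01872 = 1.0572
β_Holloway = 0.02878 / 0.01872 = 1.5374
β_Kestrel = 0.03238 / 0.01872 = 1.7297
β_Corwin = 0.03977 / 0.01872 = 2.1245
β_Yardley = 0.01283 / 0.01872 = 0.6854
β_P = Σ w_i β_i = 0.24×1.0572 + 0.29×1.5374 + 0.09×1.7297 + 0.07×2.1245 + 0.31×0.6854 = 1.2164
MRP = 7.46% − 1.77% = 5.69%
E(R_P) = R_f + β_P × MRP = 1.77% + 1.2164 × 5.69% = 8.69%

8.69%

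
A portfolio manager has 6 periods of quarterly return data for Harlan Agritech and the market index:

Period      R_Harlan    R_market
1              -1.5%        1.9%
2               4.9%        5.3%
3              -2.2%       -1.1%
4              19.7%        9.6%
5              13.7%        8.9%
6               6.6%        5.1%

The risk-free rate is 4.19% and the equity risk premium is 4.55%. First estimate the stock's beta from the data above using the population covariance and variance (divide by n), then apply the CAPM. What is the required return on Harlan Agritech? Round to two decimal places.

Mean R_i = (-1.5 + 4.9 − 2.2 + 19.7 + 13.7 + 6.6) / 6 = 6.8667%
Mean R_m = (1.9 + 5.3 − 1.1 + 9.6 + 8.9 + 5.1) / 6 = 4.9500%
Σ(R_i − R̄_i)(R_m − R̄_m) = 166.3100  ⇒  Cov = 166.3100 / 6 = 27.7183
Σ(R_m − R̄_m)² = 83.2750  ⇒  Var(R_m) = 83.2750 / 6 = 13.8792
β = Cov / Var(R_m) = 27.7183 / 13.8792 = 1.9971
E(R) = R_f + β × MRP = 4.19% + 1.9971 × 4.55% = 13.28%

13.28%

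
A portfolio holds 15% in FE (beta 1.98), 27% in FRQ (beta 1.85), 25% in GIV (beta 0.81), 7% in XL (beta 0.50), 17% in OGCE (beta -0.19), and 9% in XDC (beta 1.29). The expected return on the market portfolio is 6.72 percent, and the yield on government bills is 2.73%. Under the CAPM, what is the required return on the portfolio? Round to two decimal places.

β_P = Σ w_i β_i = 0.15×1.98 + 0.27×1.85 + 0.25×0.81 + 0.07×0.50 + 0.17×-0.19 + 0.09×1.29 = 1.1178
MRP = 6.72% − 2.73% = 3.99%
E(R_P) = R_f + β_P × MRP = 2.73% + 1.1178 × 3.99% = 7.19%

7.19%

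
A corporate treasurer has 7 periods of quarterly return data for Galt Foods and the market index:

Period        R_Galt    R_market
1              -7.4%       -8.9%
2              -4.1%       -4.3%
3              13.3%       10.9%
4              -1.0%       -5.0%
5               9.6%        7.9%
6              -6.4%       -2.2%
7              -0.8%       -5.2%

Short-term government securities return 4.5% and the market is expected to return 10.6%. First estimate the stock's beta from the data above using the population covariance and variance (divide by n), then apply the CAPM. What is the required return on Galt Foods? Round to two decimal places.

Mean R_i = (-7.4 − 4.1 + 13.3 − 1.0 + 9.6 − 6.4 − 0.8) / 7 = 0.4571%
Mean R_m = (-8.9 − 4.3 + 10.9 − 5.0 + 7.9 − 2.2 − 5.2) / 7 = -0.9714%
Σ(R_i − R̄_i)(R_m − R̄_m) = 330.6486  ⇒  Cov = 330.6486 / 7 = 47.2355
Σ(R_m − R̄_m)² = 329.1943  ⇒  Var(R_m) = 329.1943 / 7 = 47.0278
β = Cov / Var(R_m) = 47.2355 / 47.0278 = 1.0044
MRP = 10.6% − 4.5% = 6.10%
E(R) = R_f + β × MRP = 4.5% + 1.0044 × 6.1% = 10.63%

10.63%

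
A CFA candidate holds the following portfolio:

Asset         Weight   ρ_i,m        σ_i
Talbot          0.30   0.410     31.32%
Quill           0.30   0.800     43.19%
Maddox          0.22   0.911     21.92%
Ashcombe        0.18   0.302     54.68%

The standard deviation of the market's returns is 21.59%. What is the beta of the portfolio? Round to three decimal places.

1.000

β_Talbot = 0.410 × 31.32% / 21.59% = 0.5948
β_Quill = 0.800 × 43.19% / 21.59% = 1.6004
β_Maddox = 0.911 × 21.92% / 21.59% = 0.9249
β_Ashcombe = 0.302 × 54.68% / 21.59% = 0.7649
β_P = Σ w_i β_i = 0.30×0.5948 + 0.30×1.6004 + 0.22×0.9249 + 0.18×0.7649 = 0.9997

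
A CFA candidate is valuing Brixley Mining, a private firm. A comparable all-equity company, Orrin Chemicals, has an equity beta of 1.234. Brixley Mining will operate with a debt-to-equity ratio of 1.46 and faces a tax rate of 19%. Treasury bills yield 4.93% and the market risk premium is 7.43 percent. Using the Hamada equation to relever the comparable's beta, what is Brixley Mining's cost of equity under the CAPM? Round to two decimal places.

β_L = β_U × [1 + (1 − t)(D/E)] = 1.234 × [1 + (1 − 0.19) × 1.46]
    = 1.234 × [1 + 0.81 × 1.46] = 1.234 × 2.1826 = 2.6933
E(R) = R_f + β_L × MRP = 4.93% + 2.6933 × 7.43% = 24.94%

24.94%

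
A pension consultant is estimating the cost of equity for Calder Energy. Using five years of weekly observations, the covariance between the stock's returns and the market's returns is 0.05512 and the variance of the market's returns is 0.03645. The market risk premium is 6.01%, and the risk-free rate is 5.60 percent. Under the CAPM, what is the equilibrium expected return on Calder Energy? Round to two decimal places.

14.69%

β = Cov(R_i, R_m) / Var(R_m) = 0.05512 / 0.03645 = 1.5122
E(R) = R_f + β × MRP = 5.60% + 1.5122 × 6.01% = 14.69%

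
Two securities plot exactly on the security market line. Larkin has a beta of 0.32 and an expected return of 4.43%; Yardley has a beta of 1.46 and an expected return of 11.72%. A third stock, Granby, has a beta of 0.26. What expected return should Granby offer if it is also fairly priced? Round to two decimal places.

4.05%

MRP (SML slope) = (11.72% − 4.43%) / (1.46 − 0.32) = 7.29% / 1.14 = 6.3947%
R_f (intercept) = 4.43% − 0.32 × 6.3947% = 2.3837%
E(R_Granby) = R_f + β × MRP = 2.3837% + 0.26 × 6.3947% = 4.05%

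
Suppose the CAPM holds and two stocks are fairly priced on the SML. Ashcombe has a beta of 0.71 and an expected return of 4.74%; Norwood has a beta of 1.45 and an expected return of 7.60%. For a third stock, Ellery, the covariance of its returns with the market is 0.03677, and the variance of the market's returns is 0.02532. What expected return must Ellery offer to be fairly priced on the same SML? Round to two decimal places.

7.61%

MRP = (7.60% − 4.74%) / (1.45 − 0.71) = 3.8649%
R_f = 4.74% − 0.71 × 3.8649% = 1.9959%
β_Ellery = Cov / Var(R_m) = 0.03677 / 0.02532 = 1.4522
E(R_Ellery) = R_f + β × MRP = 1.9959% + 1.4522 × 3.8649% = 7.61%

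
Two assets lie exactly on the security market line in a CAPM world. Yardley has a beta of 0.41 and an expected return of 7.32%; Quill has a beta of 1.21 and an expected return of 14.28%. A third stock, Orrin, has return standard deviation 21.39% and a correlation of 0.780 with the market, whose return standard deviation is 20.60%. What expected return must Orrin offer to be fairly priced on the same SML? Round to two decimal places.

MRP = (14.28% − 7.32%) / (1.21 − 0.41) = 8.7000%
R_f = 7.32% − 0.41 × 8.7000% = 3.7530%
β_Orrin = ρ·σ_i/σ_m = 0.780 × 21.39 / 20.60 = 0.8099
E(R_Orrin) = R_f + β × MRP = 3.7530% + 0.8099 × 8.7000% = 10.80%

10.80%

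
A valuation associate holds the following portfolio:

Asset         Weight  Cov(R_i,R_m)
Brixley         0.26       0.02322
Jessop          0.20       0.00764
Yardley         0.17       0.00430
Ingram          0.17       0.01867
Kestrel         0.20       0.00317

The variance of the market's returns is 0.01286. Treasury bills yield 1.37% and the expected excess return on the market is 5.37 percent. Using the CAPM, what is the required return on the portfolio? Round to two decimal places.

6.42%

β_Brixley = 0.02322 / 0.01286 = 1.8056
β_Jessop = 0.00764 / 0.01286 = 0.5941
β_Yardley = 0.00430 / 0.01286 = 0.3344
β_Ingram = 0.01867 / 0.01286 = 1.4518
β_Kestrel = 0.00317 / 0.01286 = 0.2465
β_P = Σ w_i β_i = 0.26×1.8056 + 0.20×0.5941 + 0.17×0.3344 + 0.17×1.4518 + 0.20×0.2465 = 0.9412
E(R_P) = R_f + β_P × MRP = 1.37% + 0.9412 × 5.37% = 6.42%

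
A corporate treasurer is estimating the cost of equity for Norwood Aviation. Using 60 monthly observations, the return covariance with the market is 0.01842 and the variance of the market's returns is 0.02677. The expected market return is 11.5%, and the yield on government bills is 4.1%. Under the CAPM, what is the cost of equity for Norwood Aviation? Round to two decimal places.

9.19%

β = Cov(R_i, R_m) / Var(R_m) = 0.01842 / 0.02677 = 0.6881
MRP = 11.5% − 4.1% = 7.40%
E(R) = R_f + β × MRP = 4.1% + 0.6881 × 7.4% = 9.19%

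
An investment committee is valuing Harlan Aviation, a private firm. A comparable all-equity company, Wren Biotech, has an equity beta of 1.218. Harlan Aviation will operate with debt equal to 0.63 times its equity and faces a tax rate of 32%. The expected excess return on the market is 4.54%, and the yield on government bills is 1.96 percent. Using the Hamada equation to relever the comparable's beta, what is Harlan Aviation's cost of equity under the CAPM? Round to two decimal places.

9.86%

β_L = β_U × [1 + (1 − t)(D/E)] = 1.218 × [1 + (1 − 0.32) × 0.63]
    = 1.218 × [1 + 0.68 × 0.63] = 1.218 × 1.4284 = 1.7398
E(R) = R_f + β_L × MRP = 1.96% + 1.7398 × 4.54% = 9.86%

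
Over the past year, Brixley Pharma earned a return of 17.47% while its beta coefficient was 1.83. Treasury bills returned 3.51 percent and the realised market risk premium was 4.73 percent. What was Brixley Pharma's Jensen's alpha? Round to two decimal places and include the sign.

+5.30%

CAPM benchmark = R_f + β(R_m − R_f) = 3.51% + 1.83 × 4.73% = 12.1659%
α = actual − benchmark = 17.47% − 12.1659% = +5.30%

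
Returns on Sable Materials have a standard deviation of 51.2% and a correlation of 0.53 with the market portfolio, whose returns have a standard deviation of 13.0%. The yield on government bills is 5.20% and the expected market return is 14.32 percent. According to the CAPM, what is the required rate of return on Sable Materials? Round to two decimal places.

β = ρ × σ_i / σ_m = 0.53 × 51.2% / 13.0% = 2.0874
MRP = 14.32% − 5.20% = 9.12%
E(R) = 5.20% + 2.0874 × 9.12% = 24.24%

24.24%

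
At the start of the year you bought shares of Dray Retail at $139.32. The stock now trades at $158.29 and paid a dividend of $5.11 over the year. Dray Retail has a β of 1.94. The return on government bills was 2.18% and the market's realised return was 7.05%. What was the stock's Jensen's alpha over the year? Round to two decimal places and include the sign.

Realised HPR = (P1 + D1 − P0) / P0 = (158.29 + 5.11 − 139.32) / 139.32 = 24.08 / 139.32 = 17.2840%
MRP = 7.05% − 2.18% = 4.87%
CAPM required = R_f + β·MRP = 2.18% + 1.94 × 4.87% = 11.6278%
α = realised − required = 17.2840% − 11.6278% = +5.66%

+5.66%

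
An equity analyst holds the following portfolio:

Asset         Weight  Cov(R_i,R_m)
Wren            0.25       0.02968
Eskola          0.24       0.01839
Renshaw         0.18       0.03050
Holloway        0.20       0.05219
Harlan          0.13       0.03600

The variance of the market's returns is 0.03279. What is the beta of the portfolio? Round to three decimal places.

β_Wren = 0.02968 / 0.03279 = 0.9052
β_Eskola = 0.01839 / 0.03279 = 0.5608
β_Renshaw = 0.03050 / 0.03279 = 0.9302
β_Holloway = 0.05219 / 0.03279 = 1.5916
β_Harlan = 0.03600 / 0.03279 = 1.0979
β_P = Σ w_i β_i = 0.25×0.9052 + 0.24×0.5608 + 0.18×0.9302 + 0.20×1.5916 + 0.13×1.0979 = 0.9894

0.989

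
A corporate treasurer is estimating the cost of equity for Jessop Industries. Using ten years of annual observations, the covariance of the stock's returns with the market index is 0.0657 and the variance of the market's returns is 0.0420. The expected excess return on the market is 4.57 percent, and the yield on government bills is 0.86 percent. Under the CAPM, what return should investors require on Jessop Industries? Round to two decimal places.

β = Cov(R_i, R_m) / Var(R_m) = 0.0657 / 0.0420 = 1.5643
E(R) = R_f + β × MRP = 0.86% + 1.5643 × 4.57% = 8.01%

8.01%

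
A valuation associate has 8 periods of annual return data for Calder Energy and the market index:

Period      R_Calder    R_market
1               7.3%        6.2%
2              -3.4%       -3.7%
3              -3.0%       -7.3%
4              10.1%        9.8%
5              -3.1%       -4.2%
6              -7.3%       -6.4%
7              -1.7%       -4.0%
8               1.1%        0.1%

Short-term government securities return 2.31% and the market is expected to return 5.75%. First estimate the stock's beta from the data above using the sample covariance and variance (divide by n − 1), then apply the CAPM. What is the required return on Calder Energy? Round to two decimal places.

5.50%

Mean R_i = (7.3 − 3.4 − 3.0 + 10.1 − 3.1 − 7.3 − 1.7 + 1.1) / 8 = 0.0000%
Mean R_m = (6.2 − 3.7 − 7.3 + 9.8 − 4.2 − 6.4 − 4.0 + 0.1) / 8 = -1.1875%
Σ(R_i − R̄_i)(R_m − R̄_m) = 245.3700  ⇒  Cov = 245.3700 / 7 = 35.0529
Σ(R_m − R̄_m)² = 264.7888  ⇒  Var(R_m) = 264.7888 / 7 = 37.8270
β = Cov / Var(R_m) = 35.0529 / 37.8270 = 0.9267
MRP = 5.75% − 2.31% = 3.44%
E(R) = R_f + β × MRP = 2.31% + 0.9267 × 3.44% = 5.50%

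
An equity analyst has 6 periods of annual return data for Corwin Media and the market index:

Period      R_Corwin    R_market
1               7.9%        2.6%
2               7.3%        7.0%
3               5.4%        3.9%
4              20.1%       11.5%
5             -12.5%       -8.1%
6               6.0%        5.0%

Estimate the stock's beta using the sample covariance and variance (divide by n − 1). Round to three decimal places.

1.544

Mean R_i = (7.9 + 7.3 + 5.4 + 20.1 − 12.5 + 6.0) / 6 = 5.7000%
Mean R_m = (2.6 + 7.0 + 3.9 + 11.5 − 8.1 + 5.0) / 6 = 3.6500%
Σ(R_i − R̄_i)(R_m − R̄_m) = 330.2700  ⇒  Cov = 330.2700 / 5 = 66.0540
Σ(R_m − R̄_m)² = 213.8950  ⇒  Var(R_m) = 213.8950 / 5 = 42.7790
β = Cov / Var(R_m) = 66.0540 / 42.7790 = 1.5441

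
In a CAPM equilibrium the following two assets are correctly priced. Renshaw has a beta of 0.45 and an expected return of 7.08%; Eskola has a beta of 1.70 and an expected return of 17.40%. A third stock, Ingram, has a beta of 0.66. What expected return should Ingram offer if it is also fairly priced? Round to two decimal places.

8.81%

MRP (SML slope) = (17.40% − 7.08%) / (1.70 − 0.45) = 10.32% / 1.25 = 8.2560%
R_f (intercept) = 7.08% − 0.45 × 8.2560% = 3.3648%
E(R_Ingram) = R_f + β × MRP = 3.3648% + 0.66 × 8.2560% = 8.81%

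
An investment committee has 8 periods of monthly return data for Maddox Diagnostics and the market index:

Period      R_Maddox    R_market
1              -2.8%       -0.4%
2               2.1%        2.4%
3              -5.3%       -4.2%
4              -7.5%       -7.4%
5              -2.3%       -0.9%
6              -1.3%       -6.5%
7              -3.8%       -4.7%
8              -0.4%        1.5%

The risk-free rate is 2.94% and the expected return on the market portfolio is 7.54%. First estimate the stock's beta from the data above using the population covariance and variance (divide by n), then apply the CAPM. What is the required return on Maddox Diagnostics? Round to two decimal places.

5.75%

Mean R_i = (-2.8 + 2.1 − 5.3 − 7.5 − 2.3 − 1.3 − 3.8 − 0.4) / 8 = -2.6625%
Mean R_m = (-0.4 + 2.4 − 4.2 − 7.4 − 0.9 − 6.5 − 4.7 + 1.5) / 8 = -2.5250%
Σ(R_i − R̄_i)(R_m − R̄_m) = 57.9175  ⇒  Cov = 57.9175 / 8 = 7.2397
Σ(R_m − R̄_m)² = 94.7150  ⇒  Var(R_m) = 94.7150 / 8 = 11.8394
β = Cov / Var(R_m) = 7.2397 / 11.8394 = 0.6115
MRP = 7.54% − 2.94% = 4.60%
E(R) = R_f + β × MRP = 2.94% + 0.6115 × 4.60% = 5.75%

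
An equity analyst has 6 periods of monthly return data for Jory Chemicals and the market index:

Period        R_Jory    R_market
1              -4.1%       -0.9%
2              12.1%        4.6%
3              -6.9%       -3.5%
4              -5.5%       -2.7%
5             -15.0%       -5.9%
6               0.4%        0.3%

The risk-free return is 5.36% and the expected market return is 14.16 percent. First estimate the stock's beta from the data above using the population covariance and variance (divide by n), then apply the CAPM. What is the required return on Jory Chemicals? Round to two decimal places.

27.04%

Mean R_i = (-4.1 + 12.1 − 6.9 − 5.5 − 15.0 + 0.4) / 6 = -3.1667%
Mean R_m = (-0.9 + 4.6 − 3.5 − 2.7 − 5.9 + 0.3) / 6 = -1.3500%
Σ(R_i − R̄_i)(R_m − R̄_m) = 161.3200  ⇒  Cov = 161.3200 / 6 = 26.8867
Σ(R_m − R̄_m)² = 65.4750  ⇒  Var(R_m) = 65.4750 / 6 = 10.9125
β = Cov / Var(R_m) = 26.8867 / 10.9125 = 2.4638
MRP = 14.16% − 5.36% = 8.80%
E(R) = R_f + β × MRP = 5.36% + 2.4638 × 8.80% = 27.04%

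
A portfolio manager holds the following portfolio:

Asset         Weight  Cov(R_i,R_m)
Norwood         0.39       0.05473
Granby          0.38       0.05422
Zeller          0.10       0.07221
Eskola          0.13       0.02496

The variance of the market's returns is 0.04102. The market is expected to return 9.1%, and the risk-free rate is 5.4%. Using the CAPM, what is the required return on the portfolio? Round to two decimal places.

β_Norwood = 0.05473 / 0.04102 = 1.3342
β_Granby = 0.05422 / 0.04102 = 1.3218
β_Zeller = 0.07221 / 0.04102 = 1.7604
β_Eskola = 0.02496 / 0.04102 = 0.6085
β_P = Σ w_i β_i = 0.39×1.3342 + 0.38×1.3218 + 0.10×1.7604 + 0.13×0.6085 = 1.2778
MRP = 9.1% − 5.4% = 3.70%
E(R_P) = R_f + β_P × MRP = 5.4% + 1.2778 × 3.7% = 10.13%

10.13%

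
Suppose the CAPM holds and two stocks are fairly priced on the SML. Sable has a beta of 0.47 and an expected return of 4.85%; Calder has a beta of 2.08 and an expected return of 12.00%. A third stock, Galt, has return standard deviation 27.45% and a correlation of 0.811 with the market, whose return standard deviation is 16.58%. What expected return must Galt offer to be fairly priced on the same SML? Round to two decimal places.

8.73%

MRP = (12.00% − 4.85%) / (2.08 − 0.47) = 4.4410%
R_f = 4.85% − 0.47 × 4.4410% = 2.7627%
β_Galt = ρ·σ_i/σ_m = 0.811 × 27.45 / 16.58 = 1.3427
E(R_Galt) = R_f + β × MRP = 2.7627% + 1.3427 × 4.4410% = 8.73%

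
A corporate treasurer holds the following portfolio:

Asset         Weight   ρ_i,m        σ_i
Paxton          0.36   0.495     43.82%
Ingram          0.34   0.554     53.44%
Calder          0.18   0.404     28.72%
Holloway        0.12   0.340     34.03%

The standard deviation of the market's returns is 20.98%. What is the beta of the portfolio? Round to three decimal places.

1.018

β_Paxton = 0.495 × 43.82% / 20.98% = 1.0339
β_Ingram = 0.554 × 53.44% / 20.98% = 1.4111
β_Calder = 0.404 × 28.72% / 20.98% = 0.5530
β_Holloway = 0.340 × 34.03% / 20.98% = 0.5515
β_P = Σ w_i β_i = 0.36×1.0339 + 0.34×1.4111 + 0.18×0.5530 + 0.12×0.5515 = 1.0177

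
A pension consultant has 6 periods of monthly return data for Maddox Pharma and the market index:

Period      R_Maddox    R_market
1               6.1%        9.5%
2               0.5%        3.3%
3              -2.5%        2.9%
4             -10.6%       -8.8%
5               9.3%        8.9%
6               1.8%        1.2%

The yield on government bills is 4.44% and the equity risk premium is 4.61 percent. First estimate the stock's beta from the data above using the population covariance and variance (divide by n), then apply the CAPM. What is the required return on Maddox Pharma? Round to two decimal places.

Mean R_i = (6.1 + 0.5 − 2.5 − 10.6 + 9.3 + 1.8) / 6 = 0.7667%
Mean R_m = (9.5 + 3.3 + 2.9 − 8.8 + 8.9 + 1.2) / 6 = 2.8333%
Σ(R_i − R̄_i)(R_m − R̄_m) = 217.5267  ⇒  Cov = 217.5267 / 6 = 36.2545
Σ(R_m − R̄_m)² = 219.4733  ⇒  Var(R_m) = 219.4733 / 6 = 36.5789
β = Cov / Var(R_m) = 36.2545 / 36.5789 = 0.9911
E(R) = R_f + β × MRP = 4.44% + 0.9911 × 4.61% = 9.01%

9.01%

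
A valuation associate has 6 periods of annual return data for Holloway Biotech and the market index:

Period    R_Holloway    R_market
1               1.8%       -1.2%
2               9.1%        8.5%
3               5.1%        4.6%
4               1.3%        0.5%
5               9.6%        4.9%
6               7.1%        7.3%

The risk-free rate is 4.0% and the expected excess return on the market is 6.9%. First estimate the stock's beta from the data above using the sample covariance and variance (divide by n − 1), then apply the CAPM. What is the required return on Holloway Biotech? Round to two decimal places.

Mean R_i = (1.8 + 9.1 + 5.1 + 1.3 + 9.6 + 7.1) / 6 = 5.6667%
Mean R_m = (-1.2 + 8.5 + 4.6 + 0.5 + 4.9 + 7.3) / 6 = 4.1000%
Σ(R_i − R̄_i)(R_m − R̄_m) = 58.7700  ⇒  Cov = 58.7700 / 5 = 11.7540
Σ(R_m − R̄_m)² = 71.5400  ⇒  Var(R_m) = 71.5400 / 5 = 14.3080
β = Cov / Var(R_m) = 11.7540 / 14.3080 = 0.8215
E(R) = R_f + β × MRP = 4.0% + 0.8215 × 6.9% = 9.67%

9.67%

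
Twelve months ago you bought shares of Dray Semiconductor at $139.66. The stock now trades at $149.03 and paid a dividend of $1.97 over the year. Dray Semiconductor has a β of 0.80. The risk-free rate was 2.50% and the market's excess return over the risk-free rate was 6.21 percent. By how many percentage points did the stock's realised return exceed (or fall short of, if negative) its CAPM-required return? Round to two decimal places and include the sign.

Realised HPR = (P1 + D1 − P0) / P0 = (149.03 + 1.97 − 139.66) / 139.66 = 11.34 / 139.66 = 8.1197%
CAPM required = R_f + β·MRP = 2.50% + 0.80 × 6.21% = 7.4680%
α = realised − required = 8.1197% − 7.4680% = +0.65%

+0.65%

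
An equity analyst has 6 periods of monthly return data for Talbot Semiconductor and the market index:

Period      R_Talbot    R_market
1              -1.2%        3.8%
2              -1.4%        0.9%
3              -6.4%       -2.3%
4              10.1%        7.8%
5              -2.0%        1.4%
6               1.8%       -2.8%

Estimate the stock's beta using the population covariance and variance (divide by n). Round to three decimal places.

1.003

Mean R_i = (-1.2 − 1.4 − 6.4 + 10.1 − 2.0 + 1.8) / 6 = 0.1500%
Mean R_m = (3.8 + 0.9 − 2.3 + 7.8 + 1.4 − 2.8) / 6 = 1.4667%
Σ(R_i − R̄_i)(R_m − R̄_m) = 78.5200  ⇒  Cov = 78.5200 / 6 = 13.0867
Σ(R_m − R̄_m)² = 78.2733  ⇒  Var(R_m) = 78.2733 / 6 = 13.0456
β = Cov / Var(R_m) = 13.0867 / 13.0456 = 1.0032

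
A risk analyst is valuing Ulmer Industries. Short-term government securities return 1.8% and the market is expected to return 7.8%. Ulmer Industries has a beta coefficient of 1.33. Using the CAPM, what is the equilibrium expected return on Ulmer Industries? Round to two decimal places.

Market risk premium = E(R_m) − R_f = 7.8% − 1.8% = 6.00%
E(R) = R_f + β × MRP = 1.8% + 1.33 × 6.0% = 9.78%

9.78%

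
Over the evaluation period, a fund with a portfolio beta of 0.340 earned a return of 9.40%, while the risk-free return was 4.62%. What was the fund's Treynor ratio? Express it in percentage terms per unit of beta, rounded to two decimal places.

14.06%

Treynor = (R_P − R_f) / β_P = (9.40% − 4.62%) / 0.3400 = 4.78% / 0.3400 = 14.06%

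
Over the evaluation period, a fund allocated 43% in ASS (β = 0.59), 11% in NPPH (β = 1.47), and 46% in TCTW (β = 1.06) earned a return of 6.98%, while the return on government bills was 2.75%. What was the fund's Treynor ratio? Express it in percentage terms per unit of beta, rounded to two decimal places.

β_P = 0.43×0.59 + 0.11×1.47 + 0.46×1.06 = 0.9030
Treynor = (R_P − R_f) / β_P = (6.98% − 2.75%) / 0.9030 = 4.23% / 0.9030 = 4.68%

4.68%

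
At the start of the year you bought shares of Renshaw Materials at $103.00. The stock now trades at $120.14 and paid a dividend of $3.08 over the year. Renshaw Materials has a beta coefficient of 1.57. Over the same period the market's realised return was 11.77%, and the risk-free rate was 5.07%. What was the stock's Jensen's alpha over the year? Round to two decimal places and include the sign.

+4.04%

Realised HPR = (P1 + D1 − P0) / P0 = (120.14 + 3.08 − 103.00) / 103.00 = 20.22 / 103.00 = 19.6311%
MRP = 11.77% − 5.07% = 6.70%
CAPM required = R_f + β·MRP = 5.07% + 1.57 × 6.70% = 15.5890%
α = realised − required = 19.6311% − 15.5890% = +4.04%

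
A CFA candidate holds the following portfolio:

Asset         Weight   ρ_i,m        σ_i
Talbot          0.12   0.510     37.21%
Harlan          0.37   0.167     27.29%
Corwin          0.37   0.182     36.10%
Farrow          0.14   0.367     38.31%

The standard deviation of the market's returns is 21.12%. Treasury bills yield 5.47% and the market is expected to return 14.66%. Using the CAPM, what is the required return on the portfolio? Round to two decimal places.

9.11%

β_Talbot = 0.510 × 37.21% / 21.12% = 0.8985
β_Harlan = 0.167 × 27.29% / 21.12% = 0.2158
β_Corwin = 0.182 × 36.10% / 21.12% = 0.3111
β_Farrow = 0.367 × 38.31% / 21.12% = 0.6657
β_P = Σ w_i β_i = 0.12×0.8985 + 0.37×0.2158 + 0.37×0.3111 + 0.14×0.6657 = 0.3960
MRP = 14.66% − 5.47% = 9.19%
E(R_P) = R_f + β_P × MRP = 5.47% + 0.3960 × 9.19% = 9.11%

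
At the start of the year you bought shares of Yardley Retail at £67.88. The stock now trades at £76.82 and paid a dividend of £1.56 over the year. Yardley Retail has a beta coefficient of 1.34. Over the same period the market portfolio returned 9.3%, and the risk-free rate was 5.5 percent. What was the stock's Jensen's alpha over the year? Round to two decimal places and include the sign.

Realised HPR = (P1 + D1 − P0) / P0 = (76.82 + 1.56 − 67.88) / 67.88 = 10.50 / 67.88 = 15.4685%
MRP = 9.3% − 5.5% = 3.80%
CAPM required = R_f + β·MRP = 5.5% + 1.34 × 3.8% = 10.5920%
α = realised − required = 15.4685% − 10.5920% = +4.88%

+4.88%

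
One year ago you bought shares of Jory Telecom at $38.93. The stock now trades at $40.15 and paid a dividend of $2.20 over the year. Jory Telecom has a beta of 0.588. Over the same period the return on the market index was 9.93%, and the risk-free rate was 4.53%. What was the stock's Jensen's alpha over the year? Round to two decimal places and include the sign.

+1.08%

Realised HPR = (P1 + D1 − P0) / P0 = (40.15 + 2.20 − 38.93) / 38.93 = 3.42 / 38.93 = 8.7850%
MRP = 9.93% − 4.53% = 5.40%
CAPM required = R_f + β·MRP = 4.53% + 0.588 × 5.40% = 7.70520%
α = realised − required = 8.7850% − 7.70520% = +1.08%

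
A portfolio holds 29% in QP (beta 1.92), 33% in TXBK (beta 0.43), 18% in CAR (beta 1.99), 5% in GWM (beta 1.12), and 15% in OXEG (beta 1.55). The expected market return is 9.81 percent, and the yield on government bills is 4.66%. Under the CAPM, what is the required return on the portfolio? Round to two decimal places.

11.59%

β_P = Σ w_i β_i = 0.29×1.92 + 0.33×0.43 + 0.18×1.99 + 0.05×1.12 + 0.15×1.55 = 1.3454
MRP = 9.81% − 4.66% = 5.15%
E(R_P) = R_f + β_P × MRP = 4.66% + 1.3454 × 5.15% = 11.59%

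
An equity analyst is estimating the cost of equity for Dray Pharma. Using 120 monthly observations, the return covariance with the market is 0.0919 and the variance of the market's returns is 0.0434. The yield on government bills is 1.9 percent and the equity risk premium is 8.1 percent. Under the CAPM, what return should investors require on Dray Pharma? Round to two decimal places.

β = Cov(R_i, R_m) / Var(R_m) = 0.0919 / 0.0434 = 2.1175
E(R) = R_f + β × MRP = 1.9% + 2.1175 × 8.1% = 19.05%

19.05%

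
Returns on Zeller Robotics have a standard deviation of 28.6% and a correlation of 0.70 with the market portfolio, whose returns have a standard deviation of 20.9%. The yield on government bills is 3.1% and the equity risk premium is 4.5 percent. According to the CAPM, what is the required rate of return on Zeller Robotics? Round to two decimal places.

7.41%

β = ρ × σ_i / σ_m = 0.70 × 28.6% / 20.9% = 0.9579
E(R) = 3.1% + 0.9579 × 4.5% = 7.41%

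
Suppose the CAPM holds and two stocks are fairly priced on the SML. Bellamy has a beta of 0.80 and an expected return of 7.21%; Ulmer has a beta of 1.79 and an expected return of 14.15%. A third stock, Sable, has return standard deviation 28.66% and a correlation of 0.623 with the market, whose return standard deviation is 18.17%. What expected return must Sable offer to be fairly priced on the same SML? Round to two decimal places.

8.49%

MRP = (14.15% − 7.21%) / (1.79 − 0.80) = 7.0101%
R_f = 7.21% − 0.80 × 7.0101% = 1.6019%
β_Sable = ρ·σ_i/σ_m = 0.623 × 28.66 / 18.17 = 0.9827
E(R_Sable) = R_f + β × MRP = 1.6019% + 0.9827 × 7.0101% = 8.49%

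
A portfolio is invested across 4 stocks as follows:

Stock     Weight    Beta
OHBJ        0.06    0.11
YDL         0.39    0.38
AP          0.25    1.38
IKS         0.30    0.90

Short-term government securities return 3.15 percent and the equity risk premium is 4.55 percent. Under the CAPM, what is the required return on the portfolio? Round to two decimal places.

6.65%

β_P = Σ w_i β_i = 0.06×0.11 + 0.39×0.38 + 0.25×1.38 + 0.30×0.90 = 0.7698
E(R_P) = R_f + β_P × MRP = 3.15% + 0.7698 × 4.55% = 6.65%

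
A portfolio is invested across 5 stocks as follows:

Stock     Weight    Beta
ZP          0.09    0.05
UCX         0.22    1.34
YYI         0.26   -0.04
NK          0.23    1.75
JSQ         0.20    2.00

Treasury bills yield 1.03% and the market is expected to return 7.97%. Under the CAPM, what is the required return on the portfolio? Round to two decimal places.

8.60%

β_P = Σ w_i β_i = 0.09×0.05 + 0.22×1.34 + 0.26×-0.04 + 0.23×1.75 + 0.20×2.00 = 1.0914
MRP = 7.97% − 1.03% = 6.94%
E(R_P) = R_f + β_P × MRP = 1.03% + 1.0914 × 6.94% = 8.60%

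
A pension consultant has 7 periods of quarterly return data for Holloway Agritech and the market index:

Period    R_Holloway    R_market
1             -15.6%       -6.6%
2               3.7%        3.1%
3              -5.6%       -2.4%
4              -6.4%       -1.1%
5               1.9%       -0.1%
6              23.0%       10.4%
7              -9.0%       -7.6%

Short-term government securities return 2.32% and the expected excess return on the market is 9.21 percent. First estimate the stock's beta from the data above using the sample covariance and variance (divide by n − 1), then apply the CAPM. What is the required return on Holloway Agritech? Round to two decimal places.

20.35%

Mean R_i = (-15.6 + 3.7 − 5.6 − 6.4 + 1.9 + 23.0 − 9.0) / 7 = -1.1429%
Mean R_m = (-6.6 + 3.1 − 2.4 − 1.1 − 0.1 + 10.4 − 7.6) / 7 = -0.6143%
Σ(R_i − R̄_i)(R_m − R̄_m) = 437.4057  ⇒  Cov = 437.4057 / 6 = 72.9010
Σ(R_m − R̄_m)² = 223.4286  ⇒  Var(R_m) = 223.4286 / 6 = 37.2381
β = Cov / Var(R_m) = 72.9010 / 37.2381 = 1.9577
E(R) = R_f + β × MRP = 2.32% + 1.9577 × 9.21% = 20.35%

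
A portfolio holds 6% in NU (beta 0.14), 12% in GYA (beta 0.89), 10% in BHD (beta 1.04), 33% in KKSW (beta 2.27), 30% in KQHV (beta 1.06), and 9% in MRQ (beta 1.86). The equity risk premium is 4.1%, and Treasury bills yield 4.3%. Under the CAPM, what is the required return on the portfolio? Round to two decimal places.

β_P = Σ w_i β_i = 0.06×0.14 + 0.12×0.89 + 0.10×1.04 + 0.33×2.27 + 0.30×1.06 + 0.09×1.86 = 1.4537
E(R_P) = R_f + β_P × MRP = 4.3% + 1.4537 × 4.1% = 10.26%

10.26%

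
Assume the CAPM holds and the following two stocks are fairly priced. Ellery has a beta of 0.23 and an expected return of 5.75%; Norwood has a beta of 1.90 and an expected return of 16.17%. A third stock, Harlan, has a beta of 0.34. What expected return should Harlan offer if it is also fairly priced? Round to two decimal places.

MRP (SML slope) = (16.17% − 5.75%) / (1.90 − 0.23) = 10.42% / 1.67 = 6.2395%
R_f (intercept) = 5.75% − 0.23 × 6.2395% = 4.3149%
E(R_Harlan) = R_f + β × MRP = 4.3149% + 0.34 × 6.2395% = 6.44%

6.44%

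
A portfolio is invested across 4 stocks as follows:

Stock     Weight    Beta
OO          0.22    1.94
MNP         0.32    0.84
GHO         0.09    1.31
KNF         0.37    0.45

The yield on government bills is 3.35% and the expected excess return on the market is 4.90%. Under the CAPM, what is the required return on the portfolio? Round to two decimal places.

8.15%

β_P = Σ w_i β_i = 0.22×1.94 + 0.32×0.84 + 0.09×1.31 + 0.37×0.45 = 0.9800
E(R_P) = R_f + β_P × MRP = 3.35% + 0.9800 × 4.90% = 8.15%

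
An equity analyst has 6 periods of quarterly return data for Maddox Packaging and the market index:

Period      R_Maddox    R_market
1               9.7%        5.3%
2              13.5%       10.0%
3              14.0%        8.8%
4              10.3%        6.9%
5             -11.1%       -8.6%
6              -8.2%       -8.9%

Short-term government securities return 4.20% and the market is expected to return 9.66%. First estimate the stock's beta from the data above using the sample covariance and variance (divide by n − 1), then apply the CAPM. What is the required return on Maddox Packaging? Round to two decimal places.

11.25%

Mean R_i = (9.7 + 13.5 + 14.0 + 10.3 − 11.1 − 8.2) / 6 = 4.7000%
Mean R_m = (5.3 + 10.0 + 8.8 + 6.9 − 8.6 − 8.9) / 6 = 2.2500%
Σ(R_i − R̄_i)(R_m − R̄_m) = 485.6700  ⇒  Cov = 485.6700 / 5 = 97.1340
Σ(R_m − R̄_m)² = 375.9350  ⇒  Var(R_m) = 375.9350 / 5 = 75.1870
β = Cov / Var(R_m) = 97.1340 / 75.1870 = 1.2919
MRP = 9.66% − 4.20% = 5.46%
E(R) = R_f + β × MRP = 4.20% + 1.2919 × 5.46% = 11.25%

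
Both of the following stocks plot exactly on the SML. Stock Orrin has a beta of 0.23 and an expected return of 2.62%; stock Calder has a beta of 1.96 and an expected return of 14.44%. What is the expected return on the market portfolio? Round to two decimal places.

Both satisfy E(R) = R_f + β·MRP, so the slope of the SML is
MRP = (14.44% − 2.62%) / (1.96 − 0.23) = 11.82% / 1.73 = 6.8324%
R_f = E(R_Orrin) − β_Orrin·MRP = 2.62% − 0.23 × 6.8324% = 1.0485%
E(R_m) = R_f + MRP = 1.0485% + 6.8324% = 7.88%

7.88%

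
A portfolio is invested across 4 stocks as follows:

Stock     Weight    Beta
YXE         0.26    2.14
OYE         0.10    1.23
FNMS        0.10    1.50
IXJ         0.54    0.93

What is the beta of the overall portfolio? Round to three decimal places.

1.332

β_P = Σ w_i β_i = 0.26×2.14 + 0.10×1.23 + 0.10×1.50 + 0.54×0.93 = 1.3316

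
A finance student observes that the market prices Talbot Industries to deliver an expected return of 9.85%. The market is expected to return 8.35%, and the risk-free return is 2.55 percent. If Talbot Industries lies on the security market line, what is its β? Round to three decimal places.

MRP = 8.35% − 2.55% = 5.80%
β = (E(R) − R_f) / MRP = (9.85% − 2.55%) / 5.80% = 7.30% / 5.80% = 1.259

1.259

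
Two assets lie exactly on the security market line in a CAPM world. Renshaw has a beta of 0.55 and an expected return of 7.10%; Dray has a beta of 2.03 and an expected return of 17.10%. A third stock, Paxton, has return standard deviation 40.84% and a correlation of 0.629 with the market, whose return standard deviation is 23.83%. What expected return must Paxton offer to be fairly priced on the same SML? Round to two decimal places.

MRP = (17.10% − 7.10%) / (2.03 − 0.55) = 6.7568%
R_f = 7.10% − 0.55 × 6.7568% = 3.3838%
β_Paxton = ρ·σ_i/σ_m = 0.629 × 40.84 / 23.83 = 1.0780
E(R_Paxton) = R_f + β × MRP = 3.3838% + 1.0780 × 6.7568% = 10.67%

10.67%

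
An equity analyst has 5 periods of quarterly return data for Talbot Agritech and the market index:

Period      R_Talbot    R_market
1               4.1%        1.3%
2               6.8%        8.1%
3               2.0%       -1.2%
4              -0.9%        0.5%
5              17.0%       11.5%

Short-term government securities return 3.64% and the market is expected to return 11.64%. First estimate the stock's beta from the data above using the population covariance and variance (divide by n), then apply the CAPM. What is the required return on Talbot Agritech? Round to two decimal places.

12.73%

Mean R_i = (4.1 + 6.8 + 2.0 − 0.9 + 17.0) / 5 = 5.8000%
Mean R_m = (1.3 + 8.1 − 1.2 + 0.5 + 11.5) / 5 = 4.0400%
Σ(R_i − R̄_i)(R_m − R̄_m) = 135.9000  ⇒  Cov = 135.9000 / 5 = 27.1800
Σ(R_m − R̄_m)² = 119.6320  ⇒  Var(R_m) = 119.6320 / 5 = 23.9264
β = Cov / Var(R_m) = 27.1800 / 23.9264 = 1.1360
MRP = 11.64% − 3.64% = 8.00%
E(R) = R_f + β × MRP = 3.64% + 1.1360 × 8.00% = 12.73%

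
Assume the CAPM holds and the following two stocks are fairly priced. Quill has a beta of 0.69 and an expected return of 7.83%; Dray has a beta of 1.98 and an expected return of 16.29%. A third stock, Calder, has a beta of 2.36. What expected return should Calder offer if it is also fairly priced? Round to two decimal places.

MRP (SML slope) = (16.29% − 7.83%) / (1.98 − 0.69) = 8.46% / 1.29 = 6.5581%
R_f (intercept) = 7.83% − 0.69 × 6.5581% = 3.3049%
E(R_Calder) = R_f + β × MRP = 3.3049% + 2.36 × 6.5581% = 18.78%

18.78%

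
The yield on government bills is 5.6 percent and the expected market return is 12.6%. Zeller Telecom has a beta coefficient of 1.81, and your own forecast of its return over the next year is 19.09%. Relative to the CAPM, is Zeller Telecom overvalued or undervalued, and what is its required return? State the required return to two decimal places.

MRP = 12.6% − 5.6% = 7.00%
Required return = R_f + β·MRP = 5.6% + 1.81 × 7.0% = 18.27%
Forecast 19.09% > required 18.27% → the stock plots above the SML → undervalued.

Undervalued; required return 18.27%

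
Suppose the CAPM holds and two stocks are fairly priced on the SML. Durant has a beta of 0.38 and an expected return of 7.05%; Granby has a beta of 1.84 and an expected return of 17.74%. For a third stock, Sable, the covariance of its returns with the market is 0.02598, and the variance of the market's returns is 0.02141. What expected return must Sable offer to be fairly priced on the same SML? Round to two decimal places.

MRP = (17.74% − 7.05%) / (1.84 − 0.38) = 7.3219%
R_f = 7.05% − 0.38 × 7.3219% = 4.2677%
β_Sable = Cov / Var(R_m) = 0.02598 / 0.02141 = 1.2135
E(R_Sable) = R_f + β × MRP = 4.2677% + 1.2135 × 7.3219% = 13.15%

13.15%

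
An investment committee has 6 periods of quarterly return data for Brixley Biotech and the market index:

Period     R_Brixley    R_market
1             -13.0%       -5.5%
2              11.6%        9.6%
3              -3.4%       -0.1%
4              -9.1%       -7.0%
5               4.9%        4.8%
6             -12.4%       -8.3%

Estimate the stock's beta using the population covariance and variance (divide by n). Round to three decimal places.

1.366

Mean R_i = (-13.0 + 11.6 − 3.4 − 9.1 + 4.9 − 12.4) / 6 = -3.5667%
Mean R_m = (-5.5 + 9.6 − 0.1 − 7.0 + 4.8 − 8.3) / 6 = -1.0833%
Σ(R_i − R̄_i)(R_m − R̄_m) = 350.1567  ⇒  Cov = 350.1567 / 6 = 58.3595
Σ(R_m − R̄_m)² = 256.3083  ⇒  Var(R_m) = 256.3083 / 6 = 42.7181
β = Cov / Var(R_m) = 58.3595 / 42.7181 = 1.3662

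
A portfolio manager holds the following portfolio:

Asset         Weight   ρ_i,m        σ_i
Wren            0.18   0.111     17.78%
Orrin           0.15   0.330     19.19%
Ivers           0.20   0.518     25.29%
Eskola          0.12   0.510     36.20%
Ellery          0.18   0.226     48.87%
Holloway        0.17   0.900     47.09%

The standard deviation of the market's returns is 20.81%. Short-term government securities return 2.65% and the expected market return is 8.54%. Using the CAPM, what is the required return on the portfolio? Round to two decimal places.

6.99%

β_Wren = 0.111 × 17.78% / 20.81% = 0.0948
β_Orrin = 0.330 × 19.19% / 20.81% = 0.3043
β_Ivers = 0.518 × 25.29% / 20.81% = 0.6295
β_Eskola = 0.510 × 36.20% / 20.81% = 0.8872
β_Ellery = 0.226 × 48.87% / 20.81% = 0.5307
β_Holloway = 0.900 × 47.09% / 20.81% = 2.0366
β_P = Σ w_i β_i = 0.18×0.0948 + 0.15×0.3043 + 0.20×0.6295 + 0.12×0.8872 + 0.18×0.5307 + 0.17×2.0366 = 0.7368
MRP = 8.54% − 2.65% = 5.89%
E(R_P) = R_f + β_P × MRP = 2.65% + 0.7368 × 5.89% = 6.99%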